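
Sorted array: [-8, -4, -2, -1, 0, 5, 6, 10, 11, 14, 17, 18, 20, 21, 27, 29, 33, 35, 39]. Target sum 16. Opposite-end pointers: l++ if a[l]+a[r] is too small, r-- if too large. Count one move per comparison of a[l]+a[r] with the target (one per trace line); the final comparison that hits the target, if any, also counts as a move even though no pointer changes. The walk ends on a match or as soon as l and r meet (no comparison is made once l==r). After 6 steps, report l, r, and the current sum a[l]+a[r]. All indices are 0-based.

[0,18] -8+39=31 >16 → r--
[0,17] -8+35=27 >16 → r--
[0,16] -8+33=25 >16 → r--
[0,15] -8+29=21 >16 → r--
[0,14] -8+27=19 >16 → r--
[0,13] -8+21=13 <16 → l++

l=1, r=13, sum=17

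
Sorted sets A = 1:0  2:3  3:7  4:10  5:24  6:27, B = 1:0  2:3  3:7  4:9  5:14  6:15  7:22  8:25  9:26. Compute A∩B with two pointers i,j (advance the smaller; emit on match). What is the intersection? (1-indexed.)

intersection = [0, 3, 7]

[i=1,j=1] 0==0 emit → i++,j++
[i=2,j=2] 3==3 emit → i++,j++
[i=3,j=3] 7==7 emit → i++,j++
[i=4,j=4] 10>9 → j++
[i=4,j=5] 10<14 → i++
[i=5,j=5] 24>14 → j++
[i=5,j=6] 24>15 → j++
[i=5,j=7] 24>22 → j++
[i=5,j=8] 24<25 → i++
[i=6,j=8] 27>25 → j++
[i=6,j=9] 27>26 → j++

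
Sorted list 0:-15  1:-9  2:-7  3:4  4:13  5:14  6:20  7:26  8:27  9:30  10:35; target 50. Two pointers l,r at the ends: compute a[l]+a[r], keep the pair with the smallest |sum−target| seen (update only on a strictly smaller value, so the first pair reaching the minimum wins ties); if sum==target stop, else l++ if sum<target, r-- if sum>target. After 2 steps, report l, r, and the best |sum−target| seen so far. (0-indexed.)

l=2, r=10, best |Δ|=24

[0,10] -15+35=20 d=30 * → l++
[1,10] -9+35=26 d=24 * → l++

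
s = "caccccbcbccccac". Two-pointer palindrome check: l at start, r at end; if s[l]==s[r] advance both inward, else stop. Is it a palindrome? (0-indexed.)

[0,14] 'c'=='c' → l++,r--
[1,13] 'a'=='a' → l++,r--
[2,12] 'c'=='c' → l++,r--
[3,11] 'c'=='c' → l++,r--
[4,10] 'c'=='c' → l++,r--
[5,9] 'c'=='c' → l++,r--
[6,8] 'b'=='b' → l++,r--

palindrome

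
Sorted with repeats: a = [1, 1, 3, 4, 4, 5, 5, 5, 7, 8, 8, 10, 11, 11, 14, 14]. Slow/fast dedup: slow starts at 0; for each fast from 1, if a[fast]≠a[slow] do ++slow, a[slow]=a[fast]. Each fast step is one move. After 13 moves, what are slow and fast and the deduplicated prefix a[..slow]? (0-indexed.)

slow=0 fast=1: a[fast]=1=a[slow] dup, fast++
slow=0 fast=2: a[fast]=3≠a[slow]=1 write a[1]=3, slow++,fast++
slow=1 fast=3: a[fast]=4≠a[slow]=3 write a[2]=4, slow++,fast++
slow=2 fast=4: a[fast]=4=a[slow] dup, fast++
slow=2 fast=5: a[fast]=5≠a[slow]=4 write a[3]=5, slow++,fast++
slow=3 fast=6: a[fast]=5=a[slow] dup, fast++
slow=3 fast=7: a[fast]=5=a[slow] dup, fast++
slow=3 fast=8: a[fast]=7≠a[slow]=5 write a[4]=7, slow++,fast++
slow=4 fast=9: a[fast]=8≠a[slow]=7 write a[5]=8, slow++,fast++
slow=5 fast=10: a[fast]=8=a[slow] dup, fast++
slow=5 fast=11: a[fast]=10≠a[slow]=8 write a[6]=10, slow++,fast++
slow=6 fast=12: a[fast]=11≠a[slow]=10 write a[7]=11, slow++,fast++
slow=7 fast=13: a[fast]=11=a[slow] dup, fast++

slow=7, fast=14, prefix=[1, 3, 4, 5, 7, 8, 10, 11]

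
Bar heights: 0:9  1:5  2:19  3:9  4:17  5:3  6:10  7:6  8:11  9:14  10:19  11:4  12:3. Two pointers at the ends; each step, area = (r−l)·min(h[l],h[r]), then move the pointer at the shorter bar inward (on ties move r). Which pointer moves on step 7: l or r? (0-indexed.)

r

l=0 r=12: min(9,3)*12=36 best=36 *, r--
l=0 r=11: min(9,4)*11=44 best=44 *, r--
l=0 r=10: min(9,19)*10=90 best=90 *, l++
l=1 r=10: min(5,19)*9=45 best=90, l++
l=2 r=10: min(19,19)*8=152 best=152 *, r--
l=2 r=9: min(19,14)*7=98 best=152, r--
l=2 r=8: min(19,11)*6=66 best=152, r--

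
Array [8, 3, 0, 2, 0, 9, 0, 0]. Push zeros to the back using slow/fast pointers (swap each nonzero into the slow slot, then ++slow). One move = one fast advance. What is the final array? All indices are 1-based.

[8, 3, 2, 9, 0, 0, 0, 0]

slow=1 fast=1: a[fast]=8≠0 swap→a[1]=8, slow++,fast++
slow=2 fast=2: a[fast]=3≠0 swap→a[2]=3, slow++,fast++
slow=3 fast=3: a[fast]=0, fast++
slow=3 fast=4: a[fast]=2≠0 swap→a[3]=2, slow++,fast++
slow=4 fast=5: a[fast]=0, fast++
slow=4 fast=6: a[fast]=9≠0 swap→a[4]=9, slow++,fast++
slow=5 fast=7: a[fast]=0, fast++
slow=5 fast=8: a[fast]=0, fast++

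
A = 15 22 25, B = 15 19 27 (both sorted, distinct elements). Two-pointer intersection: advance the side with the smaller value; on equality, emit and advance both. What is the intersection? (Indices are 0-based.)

intersection = [15]

[i=0,j=0] 15==15 emit → i++,j++
[i=1,j=1] 22>19 → j++
[i=1,j=2] 22<27 → i++
[i=2,j=2] 25<27 → i++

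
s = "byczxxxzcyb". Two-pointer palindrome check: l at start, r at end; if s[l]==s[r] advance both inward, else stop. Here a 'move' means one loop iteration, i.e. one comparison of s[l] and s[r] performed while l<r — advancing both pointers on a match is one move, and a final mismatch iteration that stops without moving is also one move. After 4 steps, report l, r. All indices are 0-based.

l=0 r=10: 'b'=='b', l++,r--
l=1 r=9: 'y'=='y', l++,r--
l=2 r=8: 'c'=='c', l++,r--
l=3 r=7: 'z'=='z', l++,r--

l=4, r=6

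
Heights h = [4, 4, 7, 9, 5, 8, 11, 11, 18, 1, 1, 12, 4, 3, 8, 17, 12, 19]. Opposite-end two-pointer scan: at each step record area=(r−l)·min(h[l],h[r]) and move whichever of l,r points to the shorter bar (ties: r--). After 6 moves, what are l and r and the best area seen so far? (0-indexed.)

[0,17] min(4,19)*17=68 best=68 * → l++
[1,17] min(4,19)*16=64 best=68 → l++
[2,17] min(7,19)*15=105 best=105 * → l++
[3,17] min(9,19)*14=126 best=126 * → l++
[4,17] min(5,19)*13=65 best=126 → l++
[5,17] min(8,19)*12=96 best=126 → l++

l=6, r=17, best area=126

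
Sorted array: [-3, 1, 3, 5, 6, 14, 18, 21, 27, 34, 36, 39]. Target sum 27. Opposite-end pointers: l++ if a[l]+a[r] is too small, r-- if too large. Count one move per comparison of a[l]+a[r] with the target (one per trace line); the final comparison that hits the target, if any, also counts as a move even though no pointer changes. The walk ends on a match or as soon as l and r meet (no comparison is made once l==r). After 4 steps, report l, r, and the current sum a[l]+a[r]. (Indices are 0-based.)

l=0 r=11: -3+39=36 >27, r--
l=0 r=10: -3+36=33 >27, r--
l=0 r=9: -3+34=31 >27, r--
l=0 r=8: -3+27=24 <27, l++

l=1, r=8, sum=28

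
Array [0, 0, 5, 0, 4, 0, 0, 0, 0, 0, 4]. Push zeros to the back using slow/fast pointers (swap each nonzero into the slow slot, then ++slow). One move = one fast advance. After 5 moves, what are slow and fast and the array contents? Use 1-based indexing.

slow=3, fast=6, a=[5, 4, 0, 0, 0, 0, 0, 0, 0, 0, 4]

slow=1 fast=1: a[fast]=0, fast++
slow=1 fast=2: a[fast]=0, fast++
slow=1 fast=3: a[fast]=5≠0 swap→a[1]=5, slow++,fast++
slow=2 fast=4: a[fast]=0, fast++
slow=2 fast=5: a[fast]=4≠0 swap→a[2]=4, slow++,fast++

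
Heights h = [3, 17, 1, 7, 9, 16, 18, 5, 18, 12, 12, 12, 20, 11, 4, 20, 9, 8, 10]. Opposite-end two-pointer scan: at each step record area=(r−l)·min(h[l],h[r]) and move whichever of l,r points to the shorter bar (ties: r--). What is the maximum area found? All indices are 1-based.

max area = 238

[1,19] min(3,10)*18=54 best=54 * → l++
[2,19] min(17,10)*17=170 best=170 * → r--
[2,18] min(17,8)*16=128 best=170 → r--
[2,17] min(17,9)*15=135 best=170 → r--
[2,16] min(17,20)*14=238 best=238 * → l++
[3,16] min(1,20)*13=13 best=238 → l++
[4,16] min(7,20)*12=84 best=238 → l++
[5,16] min(9,20)*11=99 best=238 → l++
[6,16] min(16,20)*10=160 best=238 → l++
[7,16] min(18,20)*9=162 best=238 → l++
[8,16] min(5,20)*8=40 best=238 → l++
[9,16] min(18,20)*7=126 best=238 → l++
[10,16] min(12,20)*6=72 best=238 → l++
[11,16] min(12,20)*5=60 best=238 → l++
[12,16] min(12,20)*4=48 best=238 → l++
[13,16] min(20,20)*3=60 best=238 → r--
[13,15] min(20,4)*2=8 best=238 → r--
[13,14] min(20,11)*1=11 best=238 → r--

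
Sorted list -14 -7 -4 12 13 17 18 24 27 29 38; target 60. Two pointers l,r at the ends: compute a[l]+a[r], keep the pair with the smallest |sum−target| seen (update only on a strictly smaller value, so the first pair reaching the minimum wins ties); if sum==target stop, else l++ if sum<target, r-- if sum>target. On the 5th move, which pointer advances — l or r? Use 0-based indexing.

l

[0,10] -14+38=24 d=36 * → l++
[1,10] -7+38=31 d=29 * → l++
[2,10] -4+38=34 d=26 * → l++
[3,10] 12+38=50 d=10 * → l++
[4,10] 13+38=51 d=9 * → l++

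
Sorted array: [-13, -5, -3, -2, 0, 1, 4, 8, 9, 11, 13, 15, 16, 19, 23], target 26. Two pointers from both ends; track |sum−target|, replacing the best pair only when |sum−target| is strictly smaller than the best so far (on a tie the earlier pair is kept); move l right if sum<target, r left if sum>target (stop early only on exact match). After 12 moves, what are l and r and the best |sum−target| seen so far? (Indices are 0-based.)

l=9, r=11, best |Δ|=1

l=0 r=14: -13+23=10 d=16 *, l++
l=1 r=14: -5+23=18 d=8 *, l++
l=2 r=14: -3+23=20 d=6 *, l++
l=3 r=14: -2+23=21 d=5 *, l++
l=4 r=14: 0+23=23 d=3 *, l++
l=5 r=14: 1+23=24 d=2 *, l++
l=6 r=14: 4+23=27 d=1 *, r--
l=6 r=13: 4+19=23 d=3, l++
l=7 r=13: 8+19=27 d=1, r--
l=7 r=12: 8+16=24 d=2, l++
l=8 r=12: 9+16=25 d=1, l++
l=9 r=12: 11+16=27 d=1, r--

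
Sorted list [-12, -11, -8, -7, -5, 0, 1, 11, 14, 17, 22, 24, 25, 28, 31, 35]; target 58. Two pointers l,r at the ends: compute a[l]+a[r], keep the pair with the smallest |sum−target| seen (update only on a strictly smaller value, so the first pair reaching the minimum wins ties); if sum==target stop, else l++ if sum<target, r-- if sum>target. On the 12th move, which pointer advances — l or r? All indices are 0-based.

l=0 r=15: -12+35=23 d=35 *, l++
l=1 r=15: -11+35=24 d=34 *, l++
l=2 r=15: -8+35=27 d=31 *, l++
l=3 r=15: -7+35=28 d=30 *, l++
l=4 r=15: -5+35=30 d=28 *, l++
l=5 r=15: 0+35=35 d=23 *, l++
l=6 r=15: 1+35=36 d=22 *, l++
l=7 r=15: 11+35=46 d=12 *, l++
l=8 r=15: 14+35=49 d=9 *, l++
l=9 r=15: 17+35=52 d=6 *, l++
l=10 r=15: 22+35=57 d=1 *, l++
l=11 r=15: 24+35=59 d=1, r--

r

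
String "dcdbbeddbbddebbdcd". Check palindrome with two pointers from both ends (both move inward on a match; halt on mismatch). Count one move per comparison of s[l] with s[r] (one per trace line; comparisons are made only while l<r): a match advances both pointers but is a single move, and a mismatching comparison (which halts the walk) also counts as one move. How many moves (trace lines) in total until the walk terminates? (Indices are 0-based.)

9 moves

[0,17] 'd'=='d' → l++,r--
[1,16] 'c'=='c' → l++,r--
[2,15] 'd'=='d' → l++,r--
[3,14] 'b'=='b' → l++,r--
[4,13] 'b'=='b' → l++,r--
[5,12] 'e'=='e' → l++,r--
[6,11] 'd'=='d' → l++,r--
[7,10] 'd'=='d' → l++,r--
[8,9] 'b'=='b' → l++,r--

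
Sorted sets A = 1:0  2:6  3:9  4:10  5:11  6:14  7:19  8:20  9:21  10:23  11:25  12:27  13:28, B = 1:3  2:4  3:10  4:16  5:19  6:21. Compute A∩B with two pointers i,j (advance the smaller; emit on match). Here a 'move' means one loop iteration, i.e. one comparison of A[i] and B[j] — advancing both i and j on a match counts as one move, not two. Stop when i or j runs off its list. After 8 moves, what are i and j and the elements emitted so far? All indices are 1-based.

i=7, j=4, emitted=[10]

i=1 j=1: 0<3, i++
i=2 j=1: 6>3, j++
i=2 j=2: 6>4, j++
i=2 j=3: 6<10, i++
i=3 j=3: 9<10, i++
i=4 j=3: 10==10 emit, i++,j++
i=5 j=4: 11<16, i++
i=6 j=4: 14<16, i++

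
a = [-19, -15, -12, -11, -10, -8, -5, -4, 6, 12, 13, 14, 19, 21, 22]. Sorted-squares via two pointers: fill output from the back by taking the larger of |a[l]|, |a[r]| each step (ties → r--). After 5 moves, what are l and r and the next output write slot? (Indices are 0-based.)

l=2, r=11, next write slot=9

l=0 r=14: |-19|<=|22| out[14]=484, r--
l=0 r=13: |-19|<=|21| out[13]=441, r--
l=0 r=12: |-19|<=|19| out[12]=361, r--
l=0 r=11: |-19|>|14| out[11]=361, l++
l=1 r=11: |-15|>|14| out[10]=225, l++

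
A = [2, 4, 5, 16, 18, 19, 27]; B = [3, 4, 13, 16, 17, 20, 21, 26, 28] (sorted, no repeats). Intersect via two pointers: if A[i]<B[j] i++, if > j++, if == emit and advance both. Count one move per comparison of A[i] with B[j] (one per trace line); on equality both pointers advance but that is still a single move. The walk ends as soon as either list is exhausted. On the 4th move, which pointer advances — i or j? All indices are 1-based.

i

i=1 j=1: 2<3, i++
i=2 j=1: 4>3, j++
i=2 j=2: 4==4 emit, i++,j++
i=3 j=3: 5<13, i++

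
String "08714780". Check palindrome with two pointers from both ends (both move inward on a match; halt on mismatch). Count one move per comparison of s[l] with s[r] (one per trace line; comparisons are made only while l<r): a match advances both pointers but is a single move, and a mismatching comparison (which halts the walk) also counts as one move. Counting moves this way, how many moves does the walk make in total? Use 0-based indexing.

4 moves

l=0 r=7: '0'=='0', l++,r--
l=1 r=6: '8'=='8', l++,r--
l=2 r=5: '7'=='7', l++,r--
l=3 r=4: '1'!='4', stop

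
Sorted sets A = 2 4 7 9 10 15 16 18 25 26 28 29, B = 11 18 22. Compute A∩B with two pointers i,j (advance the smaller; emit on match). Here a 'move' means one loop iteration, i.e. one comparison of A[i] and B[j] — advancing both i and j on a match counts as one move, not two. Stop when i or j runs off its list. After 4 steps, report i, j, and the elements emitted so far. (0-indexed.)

i=4, j=0, emitted=[]

i=0 j=0: 2<11, i++
i=1 j=0: 4<11, i++
i=2 j=0: 7<11, i++
i=3 j=0: 9<11, i++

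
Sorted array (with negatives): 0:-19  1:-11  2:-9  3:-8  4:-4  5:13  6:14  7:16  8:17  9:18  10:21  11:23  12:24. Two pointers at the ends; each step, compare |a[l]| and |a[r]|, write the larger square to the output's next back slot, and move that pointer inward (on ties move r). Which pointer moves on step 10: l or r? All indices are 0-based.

l

l=0 r=12: |-19|<=|24| out[12]=576, r--
l=0 r=11: |-19|<=|23| out[11]=529, r--
l=0 r=10: |-19|<=|21| out[10]=441, r--
l=0 r=9: |-19|>|18| out[9]=361, l++
l=1 r=9: |-11|<=|18| out[8]=324, r--
l=1 r=8: |-11|<=|17| out[7]=289, r--
l=1 r=7: |-11|<=|16| out[6]=256, r--
l=1 r=6: |-11|<=|14| out[5]=196, r--
l=1 r=5: |-11|<=|13| out[4]=169, r--
l=1 r=4: |-11|>|-4| out[3]=121, l++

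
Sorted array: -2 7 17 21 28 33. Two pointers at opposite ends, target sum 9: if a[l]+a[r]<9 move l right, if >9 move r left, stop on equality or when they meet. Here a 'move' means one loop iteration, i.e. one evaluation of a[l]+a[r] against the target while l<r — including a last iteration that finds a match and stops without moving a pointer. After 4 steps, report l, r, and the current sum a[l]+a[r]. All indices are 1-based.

l=1 r=6: -2+33=31 >9, r--
l=1 r=5: -2+28=26 >9, r--
l=1 r=4: -2+21=19 >9, r--
l=1 r=3: -2+17=15 >9, r--

l=1, r=2, sum=5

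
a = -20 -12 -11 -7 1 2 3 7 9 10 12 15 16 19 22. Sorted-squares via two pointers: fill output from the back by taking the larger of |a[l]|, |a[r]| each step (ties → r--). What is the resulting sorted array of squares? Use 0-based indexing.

[0,14] |-20|<=|22| out[14]=484 → r--
[0,13] |-20|>|19| out[13]=400 → l++
[1,13] |-12|<=|19| out[12]=361 → r--
[1,12] |-12|<=|16| out[11]=256 → r--
[1,11] |-12|<=|15| out[10]=225 → r--
[1,10] |-12|<=|12| out[9]=144 → r--
[1,9] |-12|>|10| out[8]=144 → l++
[2,9] |-11|>|10| out[7]=121 → l++
[3,9] |-7|<=|10| out[6]=100 → r--
[3,8] |-7|<=|9| out[5]=81 → r--
[3,7] |-7|<=|7| out[4]=49 → r--
[3,6] |-7|>|3| out[3]=49 → l++
[4,6] |1|<=|3| out[2]=9 → r--
[4,5] |1|<=|2| out[1]=4 → r--
[4,4] |1|<=|1| out[0]=1 → r--

[1, 4, 9, 49, 49, 81, 100, 121, 144, 144, 225, 256, 361, 400, 484]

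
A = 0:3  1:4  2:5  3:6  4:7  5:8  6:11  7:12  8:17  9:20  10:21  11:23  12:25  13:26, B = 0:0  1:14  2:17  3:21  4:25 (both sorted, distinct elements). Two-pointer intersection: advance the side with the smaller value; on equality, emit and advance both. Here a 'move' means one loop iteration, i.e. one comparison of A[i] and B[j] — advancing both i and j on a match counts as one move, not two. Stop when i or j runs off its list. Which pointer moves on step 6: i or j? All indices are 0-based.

i=0 j=0: 3>0, j++
i=0 j=1: 3<14, i++
i=1 j=1: 4<14, i++
i=2 j=1: 5<14, i++
i=3 j=1: 6<14, i++
i=4 j=1: 7<14, i++

i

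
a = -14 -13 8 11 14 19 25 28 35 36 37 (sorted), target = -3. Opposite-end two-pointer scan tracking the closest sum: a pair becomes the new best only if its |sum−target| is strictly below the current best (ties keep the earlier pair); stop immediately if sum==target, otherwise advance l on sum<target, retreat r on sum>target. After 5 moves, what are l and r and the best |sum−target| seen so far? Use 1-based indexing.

l=1, r=6, best |Δ|=14

l=1 r=11: -14+37=23 d=26 *, r--
l=1 r=10: -14+36=22 d=25 *, r--
l=1 r=9: -14+35=21 d=24 *, r--
l=1 r=8: -14+28=14 d=17 *, r--
l=1 r=7: -14+25=11 d=14 *, r--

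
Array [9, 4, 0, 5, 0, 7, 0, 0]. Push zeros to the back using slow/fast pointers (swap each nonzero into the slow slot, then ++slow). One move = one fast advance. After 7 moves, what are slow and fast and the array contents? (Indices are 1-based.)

slow=5, fast=8, a=[9, 4, 5, 7, 0, 0, 0, 0]

slow=1 fast=1: a[fast]=9≠0 swap→a[1]=9, slow++,fast++
slow=2 fast=2: a[fast]=4≠0 swap→a[2]=4, slow++,fast++
slow=3 fast=3: a[fast]=0, fast++
slow=3 fast=4: a[fast]=5≠0 swap→a[3]=5, slow++,fast++
slow=4 fast=5: a[fast]=0, fast++
slow=4 fast=6: a[fast]=7≠0 swap→a[4]=7, slow++,fast++
slow=5 fast=7: a[fast]=0, fast++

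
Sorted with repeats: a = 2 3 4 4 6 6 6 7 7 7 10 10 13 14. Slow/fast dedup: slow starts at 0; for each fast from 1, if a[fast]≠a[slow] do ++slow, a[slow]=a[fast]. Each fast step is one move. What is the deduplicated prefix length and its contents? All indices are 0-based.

length 8; prefix = [2, 3, 4, 6, 7, 10, 13, 14]

(s=0,f=1) a[fast]=3≠a[slow]=2 write a[1]=3 → slow++,fast++
(s=1,f=2) a[fast]=4≠a[slow]=3 write a[2]=4 → slow++,fast++
(s=2,f=3) a[fast]=4=a[slow] dup → fast++
(s=2,f=4) a[fast]=6≠a[slow]=4 write a[3]=6 → slow++,fast++
(s=3,f=5) a[fast]=6=a[slow] dup → fast++
(s=3,f=6) a[fast]=6=a[slow] dup → fast++
(s=3,f=7) a[fast]=7≠a[slow]=6 write a[4]=7 → slow++,fast++
(s=4,f=8) a[fast]=7=a[slow] dup → fast++
(s=4,f=9) a[fast]=7=a[slow] dup → fast++
(s=4,f=10) a[fast]=10≠a[slow]=7 write a[5]=10 → slow++,fast++
(s=5,f=11) a[fast]=10=a[slow] dup → fast++
(s=5,f=12) a[fast]=13≠a[slow]=10 write a[6]=13 → slow++,fast++
(s=6,f=13) a[fast]=14≠a[slow]=13 write a[7]=14 → slow++,fast++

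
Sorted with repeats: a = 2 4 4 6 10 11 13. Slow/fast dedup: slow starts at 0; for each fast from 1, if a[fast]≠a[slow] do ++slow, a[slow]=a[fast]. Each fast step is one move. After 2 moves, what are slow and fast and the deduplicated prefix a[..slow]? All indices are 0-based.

slow=1, fast=3, prefix=[2, 4]

slow=0 fast=1: a[fast]=4≠a[slow]=2 write a[1]=4, slow++,fast++
slow=1 fast=2: a[fast]=4=a[slow] dup, fast++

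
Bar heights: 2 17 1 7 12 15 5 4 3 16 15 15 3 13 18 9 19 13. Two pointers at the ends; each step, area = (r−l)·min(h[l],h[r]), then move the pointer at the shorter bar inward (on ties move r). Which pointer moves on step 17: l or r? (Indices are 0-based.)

[0,17] min(2,13)*17=34 best=34 * → l++
[1,17] min(17,13)*16=208 best=208 * → r--
[1,16] min(17,19)*15=255 best=255 * → l++
[2,16] min(1,19)*14=14 best=255 → l++
[3,16] min(7,19)*13=91 best=255 → l++
[4,16] min(12,19)*12=144 best=255 → l++
[5,16] min(15,19)*11=165 best=255 → l++
[6,16] min(5,19)*10=50 best=255 → l++
[7,16] min(4,19)*9=36 best=255 → l++
[8,16] min(3,19)*8=24 best=255 → l++
[9,16] min(16,19)*7=112 best=255 → l++
[10,16] min(15,19)*6=90 best=255 → l++
[11,16] min(15,19)*5=75 best=255 → l++
[12,16] min(3,19)*4=12 best=255 → l++
[13,16] min(13,19)*3=39 best=255 → l++
[14,16] min(18,19)*2=36 best=255 → l++
[15,16] min(9,19)*1=9 best=255 → l++

l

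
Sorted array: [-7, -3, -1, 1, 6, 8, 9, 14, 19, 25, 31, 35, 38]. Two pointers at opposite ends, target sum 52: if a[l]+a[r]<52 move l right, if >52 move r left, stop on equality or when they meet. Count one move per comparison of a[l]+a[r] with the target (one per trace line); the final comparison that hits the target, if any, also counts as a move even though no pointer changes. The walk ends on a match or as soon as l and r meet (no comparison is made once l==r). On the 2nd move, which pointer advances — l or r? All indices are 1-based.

l

l=1 r=13: -7+38=31 <52, l++
l=2 r=13: -3+38=35 <52, l++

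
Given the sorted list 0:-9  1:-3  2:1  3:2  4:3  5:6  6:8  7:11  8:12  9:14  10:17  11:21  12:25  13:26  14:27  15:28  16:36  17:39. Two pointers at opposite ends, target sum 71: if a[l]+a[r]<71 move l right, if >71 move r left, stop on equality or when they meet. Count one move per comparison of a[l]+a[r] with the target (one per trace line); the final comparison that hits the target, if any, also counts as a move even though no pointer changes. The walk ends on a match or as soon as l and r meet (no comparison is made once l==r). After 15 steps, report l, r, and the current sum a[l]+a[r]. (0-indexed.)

l=0 r=17: -9+39=30 <71, l++
l=1 r=17: -3+39=36 <71, l++
l=2 r=17: 1+39=40 <71, l++
l=3 r=17: 2+39=41 <71, l++
l=4 r=17: 3+39=42 <71, l++
l=5 r=17: 6+39=45 <71, l++
l=6 r=17: 8+39=47 <71, l++
l=7 r=17: 11+39=50 <71, l++
l=8 r=17: 12+39=51 <71, l++
l=9 r=17: 14+39=53 <71, l++
l=10 r=17: 17+39=56 <71, l++
l=11 r=17: 21+39=60 <71, l++
l=12 r=17: 25+39=64 <71, l++
l=13 r=17: 26+39=65 <71, l++
l=14 r=17: 27+39=66 <71, l++

l=15, r=17, sum=67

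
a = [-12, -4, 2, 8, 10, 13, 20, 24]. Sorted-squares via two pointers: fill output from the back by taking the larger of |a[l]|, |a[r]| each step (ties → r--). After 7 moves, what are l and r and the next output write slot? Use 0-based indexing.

[0,7] |-12|<=|24| out[7]=576 → r--
[0,6] |-12|<=|20| out[6]=400 → r--
[0,5] |-12|<=|13| out[5]=169 → r--
[0,4] |-12|>|10| out[4]=144 → l++
[1,4] |-4|<=|10| out[3]=100 → r--
[1,3] |-4|<=|8| out[2]=64 → r--
[1,2] |-4|>|2| out[1]=16 → l++

l=2, r=2, next write slot=0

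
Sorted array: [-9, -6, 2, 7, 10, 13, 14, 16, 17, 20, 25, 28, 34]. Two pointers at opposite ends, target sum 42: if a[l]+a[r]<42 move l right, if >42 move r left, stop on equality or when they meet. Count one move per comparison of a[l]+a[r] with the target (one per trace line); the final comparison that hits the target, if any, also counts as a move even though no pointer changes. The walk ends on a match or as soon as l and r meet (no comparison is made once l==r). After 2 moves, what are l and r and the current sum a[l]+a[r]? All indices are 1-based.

[1,13] -9+34=25 <42 → l++
[2,13] -6+34=28 <42 → l++

l=3, r=13, sum=36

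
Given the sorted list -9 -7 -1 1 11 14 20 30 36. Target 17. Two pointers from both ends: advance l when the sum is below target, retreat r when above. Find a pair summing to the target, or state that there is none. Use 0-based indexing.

no pair

l=0 r=8: -9+36=27 >17, r--
l=0 r=7: -9+30=21 >17, r--
l=0 r=6: -9+20=11 <17, l++
l=1 r=6: -7+20=13 <17, l++
l=2 r=6: -1+20=19 >17, r--
l=2 r=5: -1+14=13 <17, l++
l=3 r=5: 1+14=15 <17, l++
l=4 r=5: 11+14=25 >17, r--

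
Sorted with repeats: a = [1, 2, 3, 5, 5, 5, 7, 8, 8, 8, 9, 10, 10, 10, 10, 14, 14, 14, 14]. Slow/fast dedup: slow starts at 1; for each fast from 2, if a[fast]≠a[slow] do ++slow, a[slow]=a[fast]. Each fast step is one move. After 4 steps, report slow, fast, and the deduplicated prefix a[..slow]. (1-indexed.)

slow=4, fast=6, prefix=[1, 2, 3, 5]

slow=1 fast=2: a[fast]=2≠a[slow]=1 write a[2]=2, slow++,fast++
slow=2 fast=3: a[fast]=3≠a[slow]=2 write a[3]=3, slow++,fast++
slow=3 fast=4: a[fast]=5≠a[slow]=3 write a[4]=5, slow++,fast++
slow=4 fast=5: a[fast]=5=a[slow] dup, fast++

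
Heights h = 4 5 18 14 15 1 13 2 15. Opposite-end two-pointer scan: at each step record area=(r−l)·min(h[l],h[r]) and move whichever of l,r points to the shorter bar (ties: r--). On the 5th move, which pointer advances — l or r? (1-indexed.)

r

l=1 r=9: min(4,15)*8=32 best=32 *, l++
l=2 r=9: min(5,15)*7=35 best=35 *, l++
l=3 r=9: min(18,15)*6=90 best=90 *, r--
l=3 r=8: min(18,2)*5=10 best=90, r--
l=3 r=7: min(18,13)*4=52 best=90, r--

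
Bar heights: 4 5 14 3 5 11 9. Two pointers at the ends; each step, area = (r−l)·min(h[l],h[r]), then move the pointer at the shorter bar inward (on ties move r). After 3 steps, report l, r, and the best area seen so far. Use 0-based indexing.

l=2, r=5, best area=36

[0,6] min(4,9)*6=24 best=24 * → l++
[1,6] min(5,9)*5=25 best=25 * → l++
[2,6] min(14,9)*4=36 best=36 * → r--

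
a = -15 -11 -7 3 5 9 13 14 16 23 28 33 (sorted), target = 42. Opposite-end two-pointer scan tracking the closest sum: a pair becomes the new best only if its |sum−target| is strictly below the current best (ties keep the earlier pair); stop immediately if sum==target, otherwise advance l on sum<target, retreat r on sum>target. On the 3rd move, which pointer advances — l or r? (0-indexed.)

l

l=0 r=11: -15+33=18 d=24 *, l++
l=1 r=11: -11+33=22 d=20 *, l++
l=2 r=11: -7+33=26 d=16 *, l++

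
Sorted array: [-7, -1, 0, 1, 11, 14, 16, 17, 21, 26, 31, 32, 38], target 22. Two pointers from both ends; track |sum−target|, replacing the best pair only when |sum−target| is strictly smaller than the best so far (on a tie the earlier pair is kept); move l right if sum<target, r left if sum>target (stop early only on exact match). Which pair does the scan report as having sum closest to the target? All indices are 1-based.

pair (1, 21) with sum 22 (|Δ|=0)

[1,13] -7+38=31 d=9 * → r--
[1,12] -7+32=25 d=3 * → r--
[1,11] -7+31=24 d=2 * → r--
[1,10] -7+26=19 d=3 → l++
[2,10] -1+26=25 d=3 → r--
[2,9] -1+21=20 d=2 → l++
[3,9] 0+21=21 d=1 * → l++
[4,9] 1+21=22 d=0 * → stop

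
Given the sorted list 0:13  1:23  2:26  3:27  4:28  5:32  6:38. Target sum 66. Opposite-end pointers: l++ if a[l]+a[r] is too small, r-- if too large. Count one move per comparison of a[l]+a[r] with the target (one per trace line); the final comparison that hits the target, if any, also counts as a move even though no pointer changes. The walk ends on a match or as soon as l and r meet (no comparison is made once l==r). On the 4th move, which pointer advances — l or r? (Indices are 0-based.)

l

[0,6] 13+38=51 <66 → l++
[1,6] 23+38=61 <66 → l++
[2,6] 26+38=64 <66 → l++
[3,6] 27+38=65 <66 → l++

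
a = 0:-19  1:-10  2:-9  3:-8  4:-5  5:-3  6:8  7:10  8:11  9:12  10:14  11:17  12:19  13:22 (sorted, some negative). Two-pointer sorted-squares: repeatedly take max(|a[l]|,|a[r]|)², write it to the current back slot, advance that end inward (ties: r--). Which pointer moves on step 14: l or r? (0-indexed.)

[0,13] |-19|<=|22| out[13]=484 → r--
[0,12] |-19|<=|19| out[12]=361 → r--
[0,11] |-19|>|17| out[11]=361 → l++
[1,11] |-10|<=|17| out[10]=289 → r--
[1,10] |-10|<=|14| out[9]=196 → r--
[1,9] |-10|<=|12| out[8]=144 → r--
[1,8] |-10|<=|11| out[7]=121 → r--
[1,7] |-10|<=|10| out[6]=100 → r--
[1,6] |-10|>|8| out[5]=100 → l++
[2,6] |-9|>|8| out[4]=81 → l++
[3,6] |-8|<=|8| out[3]=64 → r--
[3,5] |-8|>|-3| out[2]=64 → l++
[4,5] |-5|>|-3| out[1]=25 → l++
[5,5] |-3|<=|-3| out[0]=9 → r--

r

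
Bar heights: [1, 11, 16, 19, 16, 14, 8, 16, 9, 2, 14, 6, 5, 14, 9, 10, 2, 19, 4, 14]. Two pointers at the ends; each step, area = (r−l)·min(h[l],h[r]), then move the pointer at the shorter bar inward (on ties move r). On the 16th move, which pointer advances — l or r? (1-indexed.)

l=1 r=20: min(1,14)*19=19 best=19 *, l++
l=2 r=20: min(11,14)*18=198 best=198 *, l++
l=3 r=20: min(16,14)*17=238 best=238 *, r--
l=3 r=19: min(16,4)*16=64 best=238, r--
l=3 r=18: min(16,19)*15=240 best=240 *, l++
l=4 r=18: min(19,19)*14=266 best=266 *, r--
l=4 r=17: min(19,2)*13=26 best=266, r--
l=4 r=16: min(19,10)*12=120 best=266, r--
l=4 r=15: min(19,9)*11=99 best=266, r--
l=4 r=14: min(19,14)*10=140 best=266, r--
l=4 r=13: min(19,5)*9=45 best=266, r--
l=4 r=12: min(19,6)*8=48 best=266, r--
l=4 r=11: min(19,14)*7=98 best=266, r--
l=4 r=10: min(19,2)*6=12 best=266, r--
l=4 r=9: min(19,9)*5=45 best=266, r--
l=4 r=8: min(19,16)*4=64 best=266, r--

r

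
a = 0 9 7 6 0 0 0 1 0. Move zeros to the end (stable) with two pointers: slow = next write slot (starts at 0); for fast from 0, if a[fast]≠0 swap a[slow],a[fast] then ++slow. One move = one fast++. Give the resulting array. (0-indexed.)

[9, 7, 6, 1, 0, 0, 0, 0, 0]

(s=0,f=0) a[fast]=0 → fast++
(s=0,f=1) a[fast]=9≠0 swap→a[0]=9 → slow++,fast++
(s=1,f=2) a[fast]=7≠0 swap→a[1]=7 → slow++,fast++
(s=2,f=3) a[fast]=6≠0 swap→a[2]=6 → slow++,fast++
(s=3,f=4) a[fast]=0 → fast++
(s=3,f=5) a[fast]=0 → fast++
(s=3,f=6) a[fast]=0 → fast++
(s=3,f=7) a[fast]=1≠0 swap→a[3]=1 → slow++,fast++
(s=4,f=8) a[fast]=0 → fast++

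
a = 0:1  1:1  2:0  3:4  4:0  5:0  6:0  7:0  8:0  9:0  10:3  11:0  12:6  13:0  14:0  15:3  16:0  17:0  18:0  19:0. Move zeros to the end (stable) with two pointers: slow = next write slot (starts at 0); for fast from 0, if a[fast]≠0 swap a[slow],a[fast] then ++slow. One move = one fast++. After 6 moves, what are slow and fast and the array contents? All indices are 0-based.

slow=3, fast=6, a=[1, 1, 4, 0, 0, 0, 0, 0, 0, 0, 3, 0, 6, 0, 0, 3, 0, 0, 0, 0]

slow=0 fast=0: a[fast]=1≠0 swap→a[0]=1, slow++,fast++
slow=1 fast=1: a[fast]=1≠0 swap→a[1]=1, slow++,fast++
slow=2 fast=2: a[fast]=0, fast++
slow=2 fast=3: a[fast]=4≠0 swap→a[2]=4, slow++,fast++
slow=3 fast=4: a[fast]=0, fast++
slow=3 fast=5: a[fast]=0, fast++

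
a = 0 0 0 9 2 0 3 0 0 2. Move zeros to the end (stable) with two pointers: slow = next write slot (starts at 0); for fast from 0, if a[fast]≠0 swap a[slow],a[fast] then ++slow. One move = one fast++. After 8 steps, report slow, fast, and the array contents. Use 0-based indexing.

slow=3, fast=8, a=[9, 2, 3, 0, 0, 0, 0, 0, 0, 2]

slow=0 fast=0: a[fast]=0, fast++
slow=0 fast=1: a[fast]=0, fast++
slow=0 fast=2: a[fast]=0, fast++
slow=0 fast=3: a[fast]=9≠0 swap→a[0]=9, slow++,fast++
slow=1 fast=4: a[fast]=2≠0 swap→a[1]=2, slow++,fast++
slow=2 fast=5: a[fast]=0, fast++
slow=2 fast=6: a[fast]=3≠0 swap→a[2]=3, slow++,fast++
slow=3 fast=7: a[fast]=0, fast++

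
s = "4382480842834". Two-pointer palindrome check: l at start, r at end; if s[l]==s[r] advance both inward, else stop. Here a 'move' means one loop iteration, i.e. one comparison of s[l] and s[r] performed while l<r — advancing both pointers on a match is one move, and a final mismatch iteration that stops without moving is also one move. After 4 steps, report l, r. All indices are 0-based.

l=0 r=12: '4'=='4', l++,r--
l=1 r=11: '3'=='3', l++,r--
l=2 r=10: '8'=='8', l++,r--
l=3 r=9: '2'=='2', l++,r--

l=4, r=8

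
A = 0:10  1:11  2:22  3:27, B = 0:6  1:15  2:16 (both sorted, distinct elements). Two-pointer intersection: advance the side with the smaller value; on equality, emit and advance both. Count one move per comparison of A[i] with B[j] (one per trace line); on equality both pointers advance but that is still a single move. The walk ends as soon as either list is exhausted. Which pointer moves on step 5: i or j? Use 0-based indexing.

j

[i=0,j=0] 10>6 → j++
[i=0,j=1] 10<15 → i++
[i=1,j=1] 11<15 → i++
[i=2,j=1] 22>15 → j++
[i=2,j=2] 22>16 → j++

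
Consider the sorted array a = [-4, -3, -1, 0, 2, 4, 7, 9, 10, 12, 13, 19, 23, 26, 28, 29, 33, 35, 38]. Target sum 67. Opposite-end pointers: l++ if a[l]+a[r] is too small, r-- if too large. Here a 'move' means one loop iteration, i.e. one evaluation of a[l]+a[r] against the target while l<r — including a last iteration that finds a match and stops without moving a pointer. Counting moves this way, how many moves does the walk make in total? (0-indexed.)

16 moves

[0,18] -4+38=34 <67 → l++
[1,18] -3+38=35 <67 → l++
[2,18] -1+38=37 <67 → l++
[3,18] 0+38=38 <67 → l++
[4,18] 2+38=40 <67 → l++
[5,18] 4+38=42 <67 → l++
[6,18] 7+38=45 <67 → l++
[7,18] 9+38=47 <67 → l++
[8,18] 10+38=48 <67 → l++
[9,18] 12+38=50 <67 → l++
[10,18] 13+38=51 <67 → l++
[11,18] 19+38=57 <67 → l++
[12,18] 23+38=61 <67 → l++
[13,18] 26+38=64 <67 → l++
[14,18] 28+38=66 <67 → l++
[15,18] 29+38=67 → found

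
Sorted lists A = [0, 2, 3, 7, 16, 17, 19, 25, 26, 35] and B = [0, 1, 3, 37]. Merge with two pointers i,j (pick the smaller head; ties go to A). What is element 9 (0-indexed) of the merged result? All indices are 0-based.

[i=0,j=0] A[i]=0<=B[j]=0 take 0 → i++
[i=1,j=0] A[i]=2>B[j]=0 take 0 → j++
[i=1,j=1] A[i]=2>B[j]=1 take 1 → j++
[i=1,j=2] A[i]=2<=B[j]=3 take 2 → i++
[i=2,j=2] A[i]=3<=B[j]=3 take 3 → i++
[i=3,j=2] A[i]=7>B[j]=3 take 3 → j++
[i=3,j=3] A[i]=7<=B[j]=37 take 7 → i++
[i=4,j=3] A[i]=16<=B[j]=37 take 16 → i++
[i=5,j=3] A[i]=17<=B[j]=37 take 17 → i++
[i=6,j=3] A[i]=19<=B[j]=37 take 19 → i++
[i=7,j=3] A[i]=25<=B[j]=37 take 25 → i++
[i=8,j=3] A[i]=26<=B[j]=37 take 26 → i++
[i=9,j=3] A[i]=35<=B[j]=37 take 35 → i++
[i=10,j=3] A done, take B[j]=37 → j++

merged[9] = 19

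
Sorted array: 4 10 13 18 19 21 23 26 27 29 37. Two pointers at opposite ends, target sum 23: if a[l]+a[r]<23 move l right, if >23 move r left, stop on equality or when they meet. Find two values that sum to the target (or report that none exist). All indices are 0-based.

[0,10] 4+37=41 >23 → r--
[0,9] 4+29=33 >23 → r--
[0,8] 4+27=31 >23 → r--
[0,7] 4+26=30 >23 → r--
[0,6] 4+23=27 >23 → r--
[0,5] 4+21=25 >23 → r--
[0,4] 4+19=23 → found

(4, 19)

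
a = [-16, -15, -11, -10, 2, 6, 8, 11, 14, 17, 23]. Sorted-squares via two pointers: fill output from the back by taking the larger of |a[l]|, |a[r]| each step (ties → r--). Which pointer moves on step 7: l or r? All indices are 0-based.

[0,10] |-16|<=|23| out[10]=529 → r--
[0,9] |-16|<=|17| out[9]=289 → r--
[0,8] |-16|>|14| out[8]=256 → l++
[1,8] |-15|>|14| out[7]=225 → l++
[2,8] |-11|<=|14| out[6]=196 → r--
[2,7] |-11|<=|11| out[5]=121 → r--
[2,6] |-11|>|8| out[4]=121 → l++

l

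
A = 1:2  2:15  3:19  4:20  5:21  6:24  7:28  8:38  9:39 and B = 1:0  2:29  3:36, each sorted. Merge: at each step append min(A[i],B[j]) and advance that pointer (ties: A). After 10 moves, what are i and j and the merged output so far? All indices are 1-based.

i=1 j=1: A[i]=2>B[j]=0 take 0, j++
i=1 j=2: A[i]=2<=B[j]=29 take 2, i++
i=2 j=2: A[i]=15<=B[j]=29 take 15, i++
i=3 j=2: A[i]=19<=B[j]=29 take 19, i++
i=4 j=2: A[i]=20<=B[j]=29 take 20, i++
i=5 j=2: A[i]=21<=B[j]=29 take 21, i++
i=6 j=2: A[i]=24<=B[j]=29 take 24, i++
i=7 j=2: A[i]=28<=B[j]=29 take 28, i++
i=8 j=2: A[i]=38>B[j]=29 take 29, j++
i=8 j=3: A[i]=38>B[j]=36 take 36, j++

i=8, j=4, merged so far=[0, 2, 15, 19, 20, 21, 24, 28, 29, 36]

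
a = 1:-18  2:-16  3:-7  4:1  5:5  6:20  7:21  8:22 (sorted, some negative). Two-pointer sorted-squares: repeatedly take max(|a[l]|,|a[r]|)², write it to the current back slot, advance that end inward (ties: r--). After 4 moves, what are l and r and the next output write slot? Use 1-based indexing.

l=2, r=5, next write slot=4

[1,8] |-18|<=|22| out[8]=484 → r--
[1,7] |-18|<=|21| out[7]=441 → r--
[1,6] |-18|<=|20| out[6]=400 → r--
[1,5] |-18|>|5| out[5]=324 → l++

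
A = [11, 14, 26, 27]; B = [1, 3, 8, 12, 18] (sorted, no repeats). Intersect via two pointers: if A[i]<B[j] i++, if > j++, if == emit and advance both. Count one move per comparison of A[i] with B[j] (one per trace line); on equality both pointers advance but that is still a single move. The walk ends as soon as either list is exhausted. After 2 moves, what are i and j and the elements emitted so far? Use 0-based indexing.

i=0 j=0: 11>1, j++
i=0 j=1: 11>3, j++

i=0, j=2, emitted=[]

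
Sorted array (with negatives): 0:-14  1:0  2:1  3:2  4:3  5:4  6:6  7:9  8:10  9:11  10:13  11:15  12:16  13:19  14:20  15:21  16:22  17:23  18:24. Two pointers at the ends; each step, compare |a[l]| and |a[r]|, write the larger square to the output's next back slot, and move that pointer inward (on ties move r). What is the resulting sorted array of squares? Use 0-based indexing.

[0,18] |-14|<=|24| out[18]=576 → r--
[0,17] |-14|<=|23| out[17]=529 → r--
[0,16] |-14|<=|22| out[16]=484 → r--
[0,15] |-14|<=|21| out[15]=441 → r--
[0,14] |-14|<=|20| out[14]=400 → r--
[0,13] |-14|<=|19| out[13]=361 → r--
[0,12] |-14|<=|16| out[12]=256 → r--
[0,11] |-14|<=|15| out[11]=225 → r--
[0,10] |-14|>|13| out[10]=196 → l++
[1,10] |0|<=|13| out[9]=169 → r--
[1,9] |0|<=|11| out[8]=121 → r--
[1,8] |0|<=|10| out[7]=100 → r--
[1,7] |0|<=|9| out[6]=81 → r--
[1,6] |0|<=|6| out[5]=36 → r--
[1,5] |0|<=|4| out[4]=16 → r--
[1,4] |0|<=|3| out[3]=9 → r--
[1,3] |0|<=|2| out[2]=4 → r--
[1,2] |0|<=|1| out[1]=1 → r--
[1,1] |0|<=|0| out[0]=0 → r--

[0, 1, 4, 9, 16, 36, 81, 100, 121, 169, 196, 225, 256, 361, 400, 441, 484, 529, 576]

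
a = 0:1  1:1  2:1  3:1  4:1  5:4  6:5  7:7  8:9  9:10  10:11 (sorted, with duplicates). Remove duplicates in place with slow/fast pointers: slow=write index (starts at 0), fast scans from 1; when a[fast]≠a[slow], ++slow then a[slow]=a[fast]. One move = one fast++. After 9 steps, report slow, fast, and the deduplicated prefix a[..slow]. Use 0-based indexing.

slow=0 fast=1: a[fast]=1=a[slow] dup, fast++
slow=0 fast=2: a[fast]=1=a[slow] dup, fast++
slow=0 fast=3: a[fast]=1=a[slow] dup, fast++
slow=0 fast=4: a[fast]=1=a[slow] dup, fast++
slow=0 fast=5: a[fast]=4≠a[slow]=1 write a[1]=4, slow++,fast++
slow=1 fast=6: a[fast]=5≠a[slow]=4 write a[2]=5, slow++,fast++
slow=2 fast=7: a[fast]=7≠a[slow]=5 write a[3]=7, slow++,fast++
slow=3 fast=8: a[fast]=9≠a[slow]=7 write a[4]=9, slow++,fast++
slow=4 fast=9: a[fast]=10≠a[slow]=9 write a[5]=10, slow++,fast++

slow=5, fast=10, prefix=[1, 4, 5, 7, 9, 10]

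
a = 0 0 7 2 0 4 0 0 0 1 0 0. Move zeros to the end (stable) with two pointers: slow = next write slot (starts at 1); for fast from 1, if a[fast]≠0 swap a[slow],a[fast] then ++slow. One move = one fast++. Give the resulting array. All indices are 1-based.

(s=1,f=1) a[fast]=0 → fast++
(s=1,f=2) a[fast]=0 → fast++
(s=1,f=3) a[fast]=7≠0 swap→a[1]=7 → slow++,fast++
(s=2,f=4) a[fast]=2≠0 swap→a[2]=2 → slow++,fast++
(s=3,f=5) a[fast]=0 → fast++
(s=3,f=6) a[fast]=4≠0 swap→a[3]=4 → slow++,fast++
(s=4,f=7) a[fast]=0 → fast++
(s=4,f=8) a[fast]=0 → fast++
(s=4,f=9) a[fast]=0 → fast++
(s=4,f=10) a[fast]=1≠0 swap→a[4]=1 → slow++,fast++
(s=5,f=11) a[fast]=0 → fast++
(s=5,f=12) a[fast]=0 → fast++

[7, 2, 4, 1, 0, 0, 0, 0, 0, 0, 0, 0]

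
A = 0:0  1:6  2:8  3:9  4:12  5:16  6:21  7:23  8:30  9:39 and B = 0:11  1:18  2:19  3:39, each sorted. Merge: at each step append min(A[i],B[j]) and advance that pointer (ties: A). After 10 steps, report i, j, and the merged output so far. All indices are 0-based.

i=7, j=3, merged so far=[0, 6, 8, 9, 11, 12, 16, 18, 19, 21]

i=0 j=0: A[i]=0<=B[j]=11 take 0, i++
i=1 j=0: A[i]=6<=B[j]=11 take 6, i++
i=2 j=0: A[i]=8<=B[j]=11 take 8, i++
i=3 j=0: A[i]=9<=B[j]=11 take 9, i++
i=4 j=0: A[i]=12>B[j]=11 take 11, j++
i=4 j=1: A[i]=12<=B[j]=18 take 12, i++
i=5 j=1: A[i]=16<=B[j]=18 take 16, i++
i=6 j=1: A[i]=21>B[j]=18 take 18, j++
i=6 j=2: A[i]=21>B[j]=19 take 19, j++
i=6 j=3: A[i]=21<=B[j]=39 take 21, i++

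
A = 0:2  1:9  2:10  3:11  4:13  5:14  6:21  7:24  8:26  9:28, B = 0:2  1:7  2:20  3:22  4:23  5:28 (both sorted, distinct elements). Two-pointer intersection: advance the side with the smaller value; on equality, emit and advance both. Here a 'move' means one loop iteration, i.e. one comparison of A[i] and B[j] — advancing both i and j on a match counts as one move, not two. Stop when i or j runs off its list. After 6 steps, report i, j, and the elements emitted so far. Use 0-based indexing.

[i=0,j=0] 2==2 emit → i++,j++
[i=1,j=1] 9>7 → j++
[i=1,j=2] 9<20 → i++
[i=2,j=2] 10<20 → i++
[i=3,j=2] 11<20 → i++
[i=4,j=2] 13<20 → i++

i=5, j=2, emitted=[2]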